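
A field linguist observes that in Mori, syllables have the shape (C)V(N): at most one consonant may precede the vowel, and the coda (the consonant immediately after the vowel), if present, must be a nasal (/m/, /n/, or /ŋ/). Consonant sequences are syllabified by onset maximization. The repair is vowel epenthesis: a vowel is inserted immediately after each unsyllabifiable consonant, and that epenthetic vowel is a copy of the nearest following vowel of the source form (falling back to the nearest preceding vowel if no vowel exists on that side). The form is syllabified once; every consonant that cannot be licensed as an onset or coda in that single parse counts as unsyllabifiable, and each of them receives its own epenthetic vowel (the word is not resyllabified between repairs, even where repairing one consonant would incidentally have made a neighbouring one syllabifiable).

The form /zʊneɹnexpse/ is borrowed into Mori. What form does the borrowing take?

The consonants /ɹ/, /x/, /p/ cannot be parsed into a legal (C)V(N) syllable (only a nasal (/m/, /n/, or /ŋ/) is licensed in coda position; onsets are limited to one consonant).
Epenthesis after each stranded consonant: /ɹ/ → /ɹe/, /x/ → /xe/, /p/ → /pe/.

zʊneɹenexepese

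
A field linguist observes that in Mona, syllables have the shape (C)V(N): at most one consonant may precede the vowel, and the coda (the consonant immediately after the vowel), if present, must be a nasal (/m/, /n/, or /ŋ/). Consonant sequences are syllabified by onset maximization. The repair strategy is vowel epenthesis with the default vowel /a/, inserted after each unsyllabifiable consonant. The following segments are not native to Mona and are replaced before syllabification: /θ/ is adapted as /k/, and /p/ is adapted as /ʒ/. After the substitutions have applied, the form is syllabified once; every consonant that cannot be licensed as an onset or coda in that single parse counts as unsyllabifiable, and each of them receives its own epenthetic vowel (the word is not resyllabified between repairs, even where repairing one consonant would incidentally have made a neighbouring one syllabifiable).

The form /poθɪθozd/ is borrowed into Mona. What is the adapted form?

ʒokɪkozada

Substitution: /p/ → /ʒ/, /θ/ → /k/, giving /ʒokɪkozd/.
Under (C)V(N), the unsyllabifiable consonants are /z/, /d/ (only a nasal (/m/, /n/, or /ŋ/) is licensed in coda position; onsets are limited to one consonant).
Each unlicensed consonant becomes the onset of a new syllable: /z/ → /za/, /d/ → /da/.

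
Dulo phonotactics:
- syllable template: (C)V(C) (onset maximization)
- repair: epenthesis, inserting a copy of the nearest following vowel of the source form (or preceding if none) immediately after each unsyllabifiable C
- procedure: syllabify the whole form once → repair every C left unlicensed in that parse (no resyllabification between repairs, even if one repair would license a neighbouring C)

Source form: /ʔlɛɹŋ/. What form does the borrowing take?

ʔɛlɛɹŋɛ

Under (C)V(C), the unsyllabifiable consonants are /ʔ/, /ŋ/ (at most one coda consonant is licensed; onsets are limited to one consonant).
Each unlicensed consonant becomes the onset of a new syllable: /ʔ/ → /ʔɛ/, /ŋ/ → /ŋɛ/.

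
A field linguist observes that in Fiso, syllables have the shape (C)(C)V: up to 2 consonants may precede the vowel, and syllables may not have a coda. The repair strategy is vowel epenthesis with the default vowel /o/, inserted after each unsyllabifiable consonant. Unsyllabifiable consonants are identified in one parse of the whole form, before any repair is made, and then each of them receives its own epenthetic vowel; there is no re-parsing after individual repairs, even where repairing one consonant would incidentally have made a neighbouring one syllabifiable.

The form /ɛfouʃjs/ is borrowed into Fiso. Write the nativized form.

Under (C)(C)V, the unsyllabifiable consonants are /ʃ/, /j/, /s/ (no codas are permitted; onsets may contain at most 2 consonants).
Inserting the epenthetic vowel yields /ʃ/ → /ʃo/, /j/ → /jo/, /s/ → /so/.

ɛfouʃojoso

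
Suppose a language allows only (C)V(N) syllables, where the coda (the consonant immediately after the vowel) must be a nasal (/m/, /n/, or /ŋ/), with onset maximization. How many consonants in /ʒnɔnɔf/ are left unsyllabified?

The consonants /ʒ/, /f/ cannot be parsed into a legal (C)V(N) syllable (only a nasal (/m/, /n/, or /ŋ/) is licensed in coda position; onsets are limited to one consonant).

2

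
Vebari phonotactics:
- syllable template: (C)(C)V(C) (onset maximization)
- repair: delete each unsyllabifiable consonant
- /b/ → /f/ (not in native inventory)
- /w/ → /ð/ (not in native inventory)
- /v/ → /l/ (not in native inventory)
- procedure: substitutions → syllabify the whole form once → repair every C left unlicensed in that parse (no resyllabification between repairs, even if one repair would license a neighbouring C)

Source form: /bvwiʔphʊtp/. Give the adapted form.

Substitution: /b/ → /f/, /v/ → /l/, /w/ → /ð/, giving /flðiʔphʊtp/.
Syllabifying with onset maximization leaves /f/, /p/ stranded (at most one coda consonant is licensed; onsets may contain at most 2 consonants).
Deleting the stranded consonants removes /f/, /p/.

lðiʔphʊt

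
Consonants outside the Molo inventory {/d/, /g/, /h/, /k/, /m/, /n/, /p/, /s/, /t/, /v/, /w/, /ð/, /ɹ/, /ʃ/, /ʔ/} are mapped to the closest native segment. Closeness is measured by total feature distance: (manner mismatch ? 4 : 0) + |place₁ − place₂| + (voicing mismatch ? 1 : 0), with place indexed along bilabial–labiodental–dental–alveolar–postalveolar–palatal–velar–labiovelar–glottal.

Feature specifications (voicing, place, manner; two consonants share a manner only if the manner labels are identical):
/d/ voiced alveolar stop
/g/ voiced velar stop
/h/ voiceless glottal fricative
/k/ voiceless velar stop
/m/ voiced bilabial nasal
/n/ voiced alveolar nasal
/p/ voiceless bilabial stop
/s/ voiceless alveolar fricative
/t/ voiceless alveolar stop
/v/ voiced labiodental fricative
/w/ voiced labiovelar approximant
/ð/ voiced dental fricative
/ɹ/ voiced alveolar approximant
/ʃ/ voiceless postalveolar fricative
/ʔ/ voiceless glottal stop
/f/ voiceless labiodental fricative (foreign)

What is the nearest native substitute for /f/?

/v/ is closest: same manner (fricative), place distance 0 (labiodental→labiodental), voicing differs (+1); total 1. Next closest is /s/ at distance 2.

v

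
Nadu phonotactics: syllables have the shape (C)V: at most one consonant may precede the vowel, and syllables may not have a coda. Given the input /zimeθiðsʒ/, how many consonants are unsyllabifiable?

Syllabifying with onset maximization leaves /ð/, /s/, /ʒ/ stranded (no codas are permitted; onsets are limited to one consonant).

3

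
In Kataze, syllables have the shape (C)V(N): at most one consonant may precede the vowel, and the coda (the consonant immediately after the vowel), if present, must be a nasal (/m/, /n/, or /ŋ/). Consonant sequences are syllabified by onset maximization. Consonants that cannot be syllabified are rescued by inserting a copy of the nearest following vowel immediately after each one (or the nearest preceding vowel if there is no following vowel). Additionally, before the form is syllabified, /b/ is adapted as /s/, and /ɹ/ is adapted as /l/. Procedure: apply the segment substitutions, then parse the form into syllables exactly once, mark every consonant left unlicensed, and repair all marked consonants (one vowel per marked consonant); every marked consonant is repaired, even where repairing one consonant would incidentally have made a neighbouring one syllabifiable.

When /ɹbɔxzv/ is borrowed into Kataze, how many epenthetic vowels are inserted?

4

After substitution the input is /lsɔxzv/.
The unsyllabifiable consonants are /l/, /x/, /z/, /v/; each receives one epenthetic vowel.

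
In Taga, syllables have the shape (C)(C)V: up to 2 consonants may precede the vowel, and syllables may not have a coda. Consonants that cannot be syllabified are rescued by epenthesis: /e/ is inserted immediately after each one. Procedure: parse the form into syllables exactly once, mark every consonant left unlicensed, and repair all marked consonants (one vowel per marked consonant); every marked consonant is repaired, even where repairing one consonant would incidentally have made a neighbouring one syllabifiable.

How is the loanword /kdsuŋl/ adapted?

kedsuŋele

The consonants /k/, /ŋ/, /l/ cannot be parsed into a legal (C)(C)V syllable (no codas are permitted; onsets may contain at most 2 consonants).
Epenthesis after each stranded consonant: /k/ → /ke/, /ŋ/ → /ŋe/, /l/ → /le/.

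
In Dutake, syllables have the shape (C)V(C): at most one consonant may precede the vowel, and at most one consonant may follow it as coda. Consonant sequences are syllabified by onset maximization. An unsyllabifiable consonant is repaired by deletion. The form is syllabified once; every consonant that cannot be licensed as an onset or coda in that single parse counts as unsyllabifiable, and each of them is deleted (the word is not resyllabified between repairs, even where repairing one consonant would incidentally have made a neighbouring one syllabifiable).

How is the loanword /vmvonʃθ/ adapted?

von

The consonants /v/, /m/, /ʃ/, /θ/ cannot be parsed into a legal (C)V(C) syllable (at most one coda consonant is licensed; onsets are limited to one consonant).
Each unlicensed consonant is deleted: /v/, /m/, /ʃ/, /θ/.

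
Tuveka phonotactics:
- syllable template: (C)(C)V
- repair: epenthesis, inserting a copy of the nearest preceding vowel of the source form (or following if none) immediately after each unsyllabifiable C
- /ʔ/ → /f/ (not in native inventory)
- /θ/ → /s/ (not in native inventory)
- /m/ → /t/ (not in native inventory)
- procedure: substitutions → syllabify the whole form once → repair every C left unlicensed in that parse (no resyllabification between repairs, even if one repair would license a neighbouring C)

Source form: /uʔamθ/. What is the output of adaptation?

ufatasa

Substitution: /ʔ/ → /f/, /m/ → /t/, /θ/ → /s/, giving /ufats/.
Under (C)(C)V, the unsyllabifiable consonants are /t/, /s/ (no codas are permitted; onsets may contain at most 2 consonants).
Epenthesis after each stranded consonant: /t/ → /ta/, /s/ → /sa/.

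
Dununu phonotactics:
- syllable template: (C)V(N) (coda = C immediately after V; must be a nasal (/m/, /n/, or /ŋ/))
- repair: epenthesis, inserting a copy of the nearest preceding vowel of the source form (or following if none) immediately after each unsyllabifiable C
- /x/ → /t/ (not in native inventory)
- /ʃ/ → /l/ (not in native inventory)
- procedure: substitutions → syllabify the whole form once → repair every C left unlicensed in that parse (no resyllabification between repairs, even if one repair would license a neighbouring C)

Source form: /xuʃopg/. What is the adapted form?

tulopogo

Substitution: /x/ → /t/, /ʃ/ → /l/, giving /tulopg/.
Under (C)V(N), the unsyllabifiable consonants are /p/, /g/ (only a nasal (/m/, /n/, or /ŋ/) is licensed in coda position; onsets are limited to one consonant).
Each unlicensed consonant becomes the onset of a new syllable: /p/ → /po/, /g/ → /go/.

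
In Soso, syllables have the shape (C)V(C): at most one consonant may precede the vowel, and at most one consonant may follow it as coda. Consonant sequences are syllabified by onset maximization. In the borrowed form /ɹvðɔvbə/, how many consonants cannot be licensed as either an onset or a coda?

2

Syllabifying with onset maximization leaves /ɹ/, /v/ stranded (at most one coda consonant is licensed; onsets are limited to one consonant).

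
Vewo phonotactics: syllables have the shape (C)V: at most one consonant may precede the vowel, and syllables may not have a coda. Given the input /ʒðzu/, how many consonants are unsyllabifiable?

2

The consonants /ʒ/, /ð/ cannot be parsed into a legal (C)V syllable (no codas are permitted; onsets are limited to one consonant).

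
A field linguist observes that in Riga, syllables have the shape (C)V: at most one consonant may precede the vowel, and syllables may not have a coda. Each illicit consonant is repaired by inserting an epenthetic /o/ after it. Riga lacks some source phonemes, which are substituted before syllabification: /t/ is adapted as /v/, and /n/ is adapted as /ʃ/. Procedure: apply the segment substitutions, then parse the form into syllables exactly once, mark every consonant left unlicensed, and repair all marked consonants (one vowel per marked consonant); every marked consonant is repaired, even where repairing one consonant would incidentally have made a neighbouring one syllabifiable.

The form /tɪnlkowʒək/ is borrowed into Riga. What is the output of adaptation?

Substitution: /t/ → /v/, /n/ → /ʃ/, giving /vɪʃlkowʒək/.
Under (C)V, the unsyllabifiable consonants are /ʃ/, /l/, /w/, /k/ (no codas are permitted; onsets are limited to one consonant).
Epenthesis after each stranded consonant: /ʃ/ → /ʃo/, /l/ → /lo/, /w/ → /wo/, /k/ → /ko/.

vɪʃolokowoʒəko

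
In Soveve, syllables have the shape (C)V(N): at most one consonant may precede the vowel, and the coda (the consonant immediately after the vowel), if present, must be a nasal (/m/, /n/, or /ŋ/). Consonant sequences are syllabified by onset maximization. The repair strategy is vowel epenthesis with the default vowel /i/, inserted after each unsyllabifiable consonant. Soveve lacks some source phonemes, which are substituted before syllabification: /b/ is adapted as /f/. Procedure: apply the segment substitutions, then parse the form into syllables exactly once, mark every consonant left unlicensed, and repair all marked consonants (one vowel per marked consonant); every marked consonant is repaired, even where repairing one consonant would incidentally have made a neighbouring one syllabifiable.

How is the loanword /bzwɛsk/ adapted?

Substitution: /b/ → /f/, giving /fzwɛsk/.
Under (C)V(N), the unsyllabifiable consonants are /f/, /z/, /s/, /k/ (only a nasal (/m/, /n/, or /ŋ/) is licensed in coda position; onsets are limited to one consonant).
Epenthesis after each stranded consonant: /f/ → /fi/, /z/ → /zi/, /s/ → /si/, /k/ → /ki/.

fiziwɛsiki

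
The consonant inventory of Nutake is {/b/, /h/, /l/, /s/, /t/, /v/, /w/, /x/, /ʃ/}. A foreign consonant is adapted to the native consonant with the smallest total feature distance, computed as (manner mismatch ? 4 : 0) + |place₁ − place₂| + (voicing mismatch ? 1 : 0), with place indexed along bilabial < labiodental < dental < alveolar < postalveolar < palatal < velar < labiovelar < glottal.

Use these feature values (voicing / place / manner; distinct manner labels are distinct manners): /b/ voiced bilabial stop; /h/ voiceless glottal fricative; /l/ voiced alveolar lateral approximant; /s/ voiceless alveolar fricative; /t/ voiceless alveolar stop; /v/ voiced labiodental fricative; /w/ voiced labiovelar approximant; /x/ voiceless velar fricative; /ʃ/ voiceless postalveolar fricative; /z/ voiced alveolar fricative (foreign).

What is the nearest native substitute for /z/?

/s/ is closest: same manner (fricative), place distance 0 (alveolar→alveolar), voicing differs (+1); total 1. Next closest is /v/ at distance 2.

s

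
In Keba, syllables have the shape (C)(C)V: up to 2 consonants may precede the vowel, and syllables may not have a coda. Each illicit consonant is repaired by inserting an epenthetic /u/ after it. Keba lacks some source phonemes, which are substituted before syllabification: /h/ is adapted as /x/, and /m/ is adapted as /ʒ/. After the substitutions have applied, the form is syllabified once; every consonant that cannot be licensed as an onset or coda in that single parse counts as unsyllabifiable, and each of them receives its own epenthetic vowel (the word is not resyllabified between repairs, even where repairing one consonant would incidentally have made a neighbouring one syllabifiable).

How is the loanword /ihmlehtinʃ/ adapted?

ixuʒlextinuʃu

Substitution: /h/ → /x/, /m/ → /ʒ/, giving /ixʒlextinʃ/.
Syllabifying with onset maximization leaves /x/, /n/, /ʃ/ stranded (no codas are permitted; onsets may contain at most 2 consonants).
Inserting the epenthetic vowel yields /x/ → /xu/, /n/ → /nu/, /ʃ/ → /ʃu/.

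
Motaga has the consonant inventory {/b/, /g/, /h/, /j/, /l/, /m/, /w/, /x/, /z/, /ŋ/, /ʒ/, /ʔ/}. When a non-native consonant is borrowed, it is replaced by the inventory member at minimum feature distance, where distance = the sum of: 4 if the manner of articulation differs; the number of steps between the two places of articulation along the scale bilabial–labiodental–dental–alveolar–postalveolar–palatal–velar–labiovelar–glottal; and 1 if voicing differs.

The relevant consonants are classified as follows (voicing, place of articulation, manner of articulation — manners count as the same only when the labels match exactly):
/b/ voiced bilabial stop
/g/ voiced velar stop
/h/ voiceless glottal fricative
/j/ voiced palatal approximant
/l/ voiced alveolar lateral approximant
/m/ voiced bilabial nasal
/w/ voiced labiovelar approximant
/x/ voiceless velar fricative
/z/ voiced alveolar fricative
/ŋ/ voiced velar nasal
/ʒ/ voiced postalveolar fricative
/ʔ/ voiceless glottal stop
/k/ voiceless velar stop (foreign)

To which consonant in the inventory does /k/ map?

/g/ is closest: same manner (stop), place distance 0 (velar→velar), voicing differs (+1); total 1. Next closest is /ʔ/ at distance 2.

g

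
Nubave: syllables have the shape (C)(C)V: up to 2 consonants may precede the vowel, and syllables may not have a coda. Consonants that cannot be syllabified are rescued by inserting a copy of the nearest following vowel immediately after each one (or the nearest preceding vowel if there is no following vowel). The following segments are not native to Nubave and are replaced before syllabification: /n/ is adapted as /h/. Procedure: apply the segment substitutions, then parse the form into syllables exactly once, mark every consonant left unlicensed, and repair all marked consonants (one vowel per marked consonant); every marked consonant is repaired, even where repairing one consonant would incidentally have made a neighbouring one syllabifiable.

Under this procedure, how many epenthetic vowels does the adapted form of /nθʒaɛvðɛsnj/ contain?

After substitution the input is /hθʒaɛvðɛshj/.
The unsyllabifiable consonants are /h/, /s/, /h/, /j/; each receives one epenthetic vowel.

4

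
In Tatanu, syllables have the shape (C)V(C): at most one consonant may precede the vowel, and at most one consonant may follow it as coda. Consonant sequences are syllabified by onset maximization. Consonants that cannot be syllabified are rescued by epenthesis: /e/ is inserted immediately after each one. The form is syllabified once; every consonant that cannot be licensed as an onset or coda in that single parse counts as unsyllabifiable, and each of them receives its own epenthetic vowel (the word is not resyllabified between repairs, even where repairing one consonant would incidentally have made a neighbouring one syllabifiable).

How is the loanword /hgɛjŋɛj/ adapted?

The consonants /h/ cannot be parsed into a legal (C)V(C) syllable (at most one coda consonant is licensed; onsets are limited to one consonant).
Epenthesis after each stranded consonant: /h/ → /he/.

hegɛjŋɛj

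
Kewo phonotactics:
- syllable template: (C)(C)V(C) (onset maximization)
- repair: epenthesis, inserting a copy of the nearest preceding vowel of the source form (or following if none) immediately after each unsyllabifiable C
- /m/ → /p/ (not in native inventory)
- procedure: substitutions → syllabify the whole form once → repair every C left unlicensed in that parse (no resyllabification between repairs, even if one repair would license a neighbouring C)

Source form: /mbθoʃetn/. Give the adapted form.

pobθoʃetne

Substitution: /m/ → /p/, giving /pbθoʃetn/.
Under (C)(C)V(C), the unsyllabifiable consonants are /p/, /n/ (at most one coda consonant is licensed; onsets may contain at most 2 consonants).
Each unlicensed consonant becomes the onset of a new syllable: /p/ → /po/, /n/ → /ne/.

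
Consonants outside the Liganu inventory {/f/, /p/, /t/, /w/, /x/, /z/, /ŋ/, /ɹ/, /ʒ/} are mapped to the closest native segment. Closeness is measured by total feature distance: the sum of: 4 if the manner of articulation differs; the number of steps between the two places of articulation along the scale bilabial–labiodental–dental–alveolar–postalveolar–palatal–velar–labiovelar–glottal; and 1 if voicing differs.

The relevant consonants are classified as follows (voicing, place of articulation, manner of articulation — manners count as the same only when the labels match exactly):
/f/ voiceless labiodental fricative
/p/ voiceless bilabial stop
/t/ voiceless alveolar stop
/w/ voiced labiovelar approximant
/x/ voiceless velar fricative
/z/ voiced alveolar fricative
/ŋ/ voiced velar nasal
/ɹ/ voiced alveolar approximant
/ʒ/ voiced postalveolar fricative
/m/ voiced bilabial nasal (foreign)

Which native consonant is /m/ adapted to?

/p/ is closest: manner differs (nasal→stop, +4), place distance 0 (bilabial→bilabial), voicing differs (+1); total 5. Next closest is /f/ at distance 6.

p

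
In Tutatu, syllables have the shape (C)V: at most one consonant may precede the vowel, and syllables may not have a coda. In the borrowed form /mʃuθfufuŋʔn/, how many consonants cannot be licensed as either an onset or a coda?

Under (C)V, the unsyllabifiable consonants are /m/, /θ/, /ŋ/, /ʔ/, /n/ (no codas are permitted; onsets are limited to one consonant).

5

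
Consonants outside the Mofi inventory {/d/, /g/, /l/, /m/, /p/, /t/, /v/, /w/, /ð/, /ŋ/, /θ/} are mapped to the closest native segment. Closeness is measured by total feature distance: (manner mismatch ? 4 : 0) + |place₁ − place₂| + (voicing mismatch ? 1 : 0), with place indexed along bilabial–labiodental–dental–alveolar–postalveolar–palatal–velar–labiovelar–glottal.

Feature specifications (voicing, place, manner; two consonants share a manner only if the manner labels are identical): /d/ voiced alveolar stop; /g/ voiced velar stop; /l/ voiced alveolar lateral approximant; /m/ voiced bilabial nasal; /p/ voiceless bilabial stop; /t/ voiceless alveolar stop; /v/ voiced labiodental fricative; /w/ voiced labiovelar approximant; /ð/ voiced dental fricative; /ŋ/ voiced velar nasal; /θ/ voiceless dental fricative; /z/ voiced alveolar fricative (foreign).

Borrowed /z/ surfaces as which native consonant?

ð

/ð/ is closest: same manner (fricative), place distance 1 (alveolar→dental), same voicing; total 1. Next closest is /v/ at distance 2.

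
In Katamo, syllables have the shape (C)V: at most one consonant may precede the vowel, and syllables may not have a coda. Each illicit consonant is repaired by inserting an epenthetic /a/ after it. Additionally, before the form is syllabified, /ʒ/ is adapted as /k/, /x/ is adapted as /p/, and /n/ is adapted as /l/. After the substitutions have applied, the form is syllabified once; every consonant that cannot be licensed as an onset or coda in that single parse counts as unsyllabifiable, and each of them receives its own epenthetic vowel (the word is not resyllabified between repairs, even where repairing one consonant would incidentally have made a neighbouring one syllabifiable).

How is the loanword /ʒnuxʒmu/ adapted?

kalupakamu

Substitution: /ʒ/ → /k/, /n/ → /l/, /x/ → /p/, giving /klupkmu/.
Syllabifying with onset maximization leaves /k/, /p/, /k/ stranded (no codas are permitted; onsets are limited to one consonant).
Inserting the epenthetic vowel yields /k/ → /ka/, /p/ → /pa/, /k/ → /ka/.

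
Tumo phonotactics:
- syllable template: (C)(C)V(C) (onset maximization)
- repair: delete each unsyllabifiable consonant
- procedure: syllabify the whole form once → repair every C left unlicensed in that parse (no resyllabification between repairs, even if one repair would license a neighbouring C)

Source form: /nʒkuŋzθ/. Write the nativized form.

ʒkuŋ

Syllabifying with onset maximization leaves /n/, /z/, /θ/ stranded (at most one coda consonant is licensed; onsets may contain at most 2 consonants).
Deletion applies to /n/, /z/, /θ/.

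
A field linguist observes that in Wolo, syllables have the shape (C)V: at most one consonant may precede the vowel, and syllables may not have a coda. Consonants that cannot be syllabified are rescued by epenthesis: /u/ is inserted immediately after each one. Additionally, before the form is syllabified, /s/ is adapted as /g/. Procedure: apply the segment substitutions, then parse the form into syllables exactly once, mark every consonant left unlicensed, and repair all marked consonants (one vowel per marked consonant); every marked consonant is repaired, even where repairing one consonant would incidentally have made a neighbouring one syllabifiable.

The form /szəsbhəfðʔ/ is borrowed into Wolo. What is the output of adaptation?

Substitution: /s/ → /g/, giving /gzəgbhəfðʔ/.
Under (C)V, the unsyllabifiable consonants are /g/, /g/, /b/, /f/, /ð/, /ʔ/ (no codas are permitted; onsets are limited to one consonant).
Inserting the epenthetic vowel yields /g/ → /gu/, /g/ → /gu/, /b/ → /bu/, /f/ → /fu/, /ð/ → /ðu/, /ʔ/ → /ʔu/.

guzəgubuhəfuðuʔu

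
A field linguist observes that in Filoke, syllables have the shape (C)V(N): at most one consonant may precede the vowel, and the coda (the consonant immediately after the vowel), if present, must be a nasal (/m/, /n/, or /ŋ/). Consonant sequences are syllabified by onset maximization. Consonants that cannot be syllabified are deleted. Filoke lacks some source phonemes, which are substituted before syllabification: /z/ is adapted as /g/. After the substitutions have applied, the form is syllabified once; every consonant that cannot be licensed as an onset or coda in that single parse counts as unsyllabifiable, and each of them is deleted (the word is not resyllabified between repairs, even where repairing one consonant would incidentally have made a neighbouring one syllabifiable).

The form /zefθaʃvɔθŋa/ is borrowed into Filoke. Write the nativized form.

Substitution: /z/ → /g/, giving /gefθaʃvɔθŋa/.
Syllabifying with onset maximization leaves /f/, /ʃ/, /θ/ stranded (only a nasal (/m/, /n/, or /ŋ/) is licensed in coda position; onsets are limited to one consonant).
Deletion applies to /f/, /ʃ/, /θ/.

geθavɔŋa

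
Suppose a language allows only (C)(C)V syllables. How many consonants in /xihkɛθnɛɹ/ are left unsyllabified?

1

Under (C)(C)V, the unsyllabifiable consonants are /ɹ/ (no codas are permitted; onsets may contain at most 2 consonants).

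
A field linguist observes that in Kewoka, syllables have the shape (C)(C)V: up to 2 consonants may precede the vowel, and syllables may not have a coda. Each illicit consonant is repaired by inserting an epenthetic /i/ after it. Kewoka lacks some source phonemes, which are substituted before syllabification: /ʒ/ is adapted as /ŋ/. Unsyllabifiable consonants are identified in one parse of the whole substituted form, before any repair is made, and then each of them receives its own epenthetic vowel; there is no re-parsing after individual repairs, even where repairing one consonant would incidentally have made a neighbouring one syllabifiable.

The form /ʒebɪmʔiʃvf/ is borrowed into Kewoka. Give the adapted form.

Substitution: /ʒ/ → /ŋ/, giving /ŋebɪmʔiʃvf/.
The consonants /ʃ/, /v/, /f/ cannot be parsed into a legal (C)(C)V syllable (no codas are permitted; onsets may contain at most 2 consonants).
Inserting the epenthetic vowel yields /ʃ/ → /ʃi/, /v/ → /vi/, /f/ → /fi/.

ŋebɪmʔiʃivifi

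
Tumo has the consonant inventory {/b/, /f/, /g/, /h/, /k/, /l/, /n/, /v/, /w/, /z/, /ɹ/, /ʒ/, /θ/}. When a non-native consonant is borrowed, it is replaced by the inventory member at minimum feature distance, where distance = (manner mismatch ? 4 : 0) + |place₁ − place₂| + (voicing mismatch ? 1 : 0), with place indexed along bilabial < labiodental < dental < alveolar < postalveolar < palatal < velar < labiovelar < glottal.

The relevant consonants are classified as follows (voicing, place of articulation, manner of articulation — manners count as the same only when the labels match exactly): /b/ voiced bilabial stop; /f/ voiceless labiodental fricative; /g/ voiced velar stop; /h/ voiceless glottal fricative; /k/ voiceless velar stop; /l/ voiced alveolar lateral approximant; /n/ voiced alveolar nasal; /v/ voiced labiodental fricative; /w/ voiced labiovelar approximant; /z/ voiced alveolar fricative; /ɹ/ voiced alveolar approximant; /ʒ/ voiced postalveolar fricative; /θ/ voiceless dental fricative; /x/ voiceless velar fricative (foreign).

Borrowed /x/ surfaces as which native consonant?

h

/h/ is closest: same manner (fricative), place distance 2 (velar→glottal), same voicing; total 2. Next closest is /ʒ/ at distance 3.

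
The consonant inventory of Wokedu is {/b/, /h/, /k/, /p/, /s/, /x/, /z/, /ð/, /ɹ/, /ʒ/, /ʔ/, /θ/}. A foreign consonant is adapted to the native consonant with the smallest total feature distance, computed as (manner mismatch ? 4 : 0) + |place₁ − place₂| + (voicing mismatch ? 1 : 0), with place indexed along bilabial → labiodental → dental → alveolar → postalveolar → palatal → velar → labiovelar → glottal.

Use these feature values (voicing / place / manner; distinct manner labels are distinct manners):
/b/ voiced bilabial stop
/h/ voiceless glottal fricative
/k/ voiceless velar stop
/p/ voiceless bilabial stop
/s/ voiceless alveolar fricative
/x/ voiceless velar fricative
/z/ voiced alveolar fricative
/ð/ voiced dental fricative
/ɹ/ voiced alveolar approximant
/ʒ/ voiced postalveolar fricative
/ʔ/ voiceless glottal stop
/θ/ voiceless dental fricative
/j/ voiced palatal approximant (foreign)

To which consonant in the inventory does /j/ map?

ɹ

/ɹ/ is closest: same manner (approximant), place distance 2 (palatal→alveolar), same voicing; total 2. Next closest is /ʒ/ at distance 5.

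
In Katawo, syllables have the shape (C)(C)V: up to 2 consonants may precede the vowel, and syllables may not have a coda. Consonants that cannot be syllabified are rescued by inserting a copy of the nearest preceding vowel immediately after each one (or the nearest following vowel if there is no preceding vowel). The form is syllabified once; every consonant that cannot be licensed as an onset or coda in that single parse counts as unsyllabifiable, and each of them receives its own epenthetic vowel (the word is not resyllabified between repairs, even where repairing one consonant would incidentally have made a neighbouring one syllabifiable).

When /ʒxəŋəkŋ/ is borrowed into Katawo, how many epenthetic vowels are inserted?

The unsyllabifiable consonants are /k/, /ŋ/; each receives one epenthetic vowel.

2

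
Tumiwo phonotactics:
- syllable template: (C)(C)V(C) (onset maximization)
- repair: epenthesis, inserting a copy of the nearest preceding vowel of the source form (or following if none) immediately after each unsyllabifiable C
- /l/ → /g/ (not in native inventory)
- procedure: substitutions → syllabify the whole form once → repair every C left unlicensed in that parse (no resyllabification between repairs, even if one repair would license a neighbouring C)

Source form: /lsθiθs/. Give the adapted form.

Substitution: /l/ → /g/, giving /gsθiθs/.
Under (C)(C)V(C), the unsyllabifiable consonants are /g/, /s/ (at most one coda consonant is licensed; onsets may contain at most 2 consonants).
Inserting the epenthetic vowel yields /g/ → /gi/, /s/ → /si/.

gisθiθsi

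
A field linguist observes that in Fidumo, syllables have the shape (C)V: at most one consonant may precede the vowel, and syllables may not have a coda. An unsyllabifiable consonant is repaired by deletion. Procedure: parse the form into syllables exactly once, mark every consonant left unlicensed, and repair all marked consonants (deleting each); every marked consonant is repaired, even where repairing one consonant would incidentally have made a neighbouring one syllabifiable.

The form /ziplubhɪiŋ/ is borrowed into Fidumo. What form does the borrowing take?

ziluhɪi

The consonants /p/, /b/, /ŋ/ cannot be parsed into a legal (C)V syllable (no codas are permitted; onsets are limited to one consonant).
Each unlicensed consonant is deleted: /p/, /b/, /ŋ/.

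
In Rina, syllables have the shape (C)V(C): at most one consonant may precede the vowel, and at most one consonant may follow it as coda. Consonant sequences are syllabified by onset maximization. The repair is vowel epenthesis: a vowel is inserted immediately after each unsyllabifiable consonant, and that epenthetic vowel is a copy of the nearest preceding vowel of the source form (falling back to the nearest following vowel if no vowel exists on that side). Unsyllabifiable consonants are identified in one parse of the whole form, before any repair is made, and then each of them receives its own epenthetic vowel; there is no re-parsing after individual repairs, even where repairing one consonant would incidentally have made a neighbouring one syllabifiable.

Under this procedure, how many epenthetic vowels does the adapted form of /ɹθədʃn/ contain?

The unsyllabifiable consonants are /ɹ/, /ʃ/, /n/; each receives one epenthetic vowel.

3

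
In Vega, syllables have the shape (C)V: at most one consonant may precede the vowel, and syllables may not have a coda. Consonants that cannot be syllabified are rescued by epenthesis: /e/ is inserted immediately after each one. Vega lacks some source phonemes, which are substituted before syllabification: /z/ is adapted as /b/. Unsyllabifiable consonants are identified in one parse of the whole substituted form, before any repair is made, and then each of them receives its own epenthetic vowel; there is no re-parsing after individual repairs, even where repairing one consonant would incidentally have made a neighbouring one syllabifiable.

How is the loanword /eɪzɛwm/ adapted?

eɪbɛweme

Substitution: /z/ → /b/, giving /eɪbɛwm/.
Syllabifying with onset maximization leaves /w/, /m/ stranded (no codas are permitted; onsets are limited to one consonant).
Each unlicensed consonant becomes the onset of a new syllable: /w/ → /we/, /m/ → /me/.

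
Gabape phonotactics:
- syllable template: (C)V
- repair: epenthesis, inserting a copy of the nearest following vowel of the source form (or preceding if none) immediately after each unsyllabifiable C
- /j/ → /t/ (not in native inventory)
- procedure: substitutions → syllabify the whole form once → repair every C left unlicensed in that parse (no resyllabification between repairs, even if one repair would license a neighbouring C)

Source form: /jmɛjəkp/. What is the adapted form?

Substitution: /j/ → /t/, giving /tmɛtəkp/.
The consonants /t/, /k/, /p/ cannot be parsed into a legal (C)V syllable (no codas are permitted; onsets are limited to one consonant).
Epenthesis after each stranded consonant: /t/ → /tɛ/, /k/ → /kə/, /p/ → /pə/.

tɛmɛtəkəpə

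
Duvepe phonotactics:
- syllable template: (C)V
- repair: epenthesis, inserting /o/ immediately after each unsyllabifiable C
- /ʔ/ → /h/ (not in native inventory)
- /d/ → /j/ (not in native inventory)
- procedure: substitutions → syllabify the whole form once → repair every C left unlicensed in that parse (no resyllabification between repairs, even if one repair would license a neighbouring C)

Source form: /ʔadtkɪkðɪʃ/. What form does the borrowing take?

hajotokɪkoðɪʃo

Substitution: /ʔ/ → /h/, /d/ → /j/, giving /hajtkɪkðɪʃ/.
Syllabifying with onset maximization leaves /j/, /t/, /k/, /ʃ/ stranded (no codas are permitted; onsets are limited to one consonant).
Each unlicensed consonant becomes the onset of a new syllable: /j/ → /jo/, /t/ → /to/, /k/ → /ko/, /ʃ/ → /ʃo/.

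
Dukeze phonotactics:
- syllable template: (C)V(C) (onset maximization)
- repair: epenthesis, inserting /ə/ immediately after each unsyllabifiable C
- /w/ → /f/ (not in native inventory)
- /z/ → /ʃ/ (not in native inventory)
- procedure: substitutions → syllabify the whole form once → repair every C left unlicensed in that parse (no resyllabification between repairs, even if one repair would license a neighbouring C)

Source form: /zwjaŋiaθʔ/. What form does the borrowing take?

ʃəfəjaŋiaθʔə

Substitution: /z/ → /ʃ/, /w/ → /f/, giving /ʃfjaŋiaθʔ/.
The consonants /ʃ/, /f/, /ʔ/ cannot be parsed into a legal (C)V(C) syllable (at most one coda consonant is licensed; onsets are limited to one consonant).
Epenthesis after each stranded consonant: /ʃ/ → /ʃə/, /f/ → /fə/, /ʔ/ → /ʔə/.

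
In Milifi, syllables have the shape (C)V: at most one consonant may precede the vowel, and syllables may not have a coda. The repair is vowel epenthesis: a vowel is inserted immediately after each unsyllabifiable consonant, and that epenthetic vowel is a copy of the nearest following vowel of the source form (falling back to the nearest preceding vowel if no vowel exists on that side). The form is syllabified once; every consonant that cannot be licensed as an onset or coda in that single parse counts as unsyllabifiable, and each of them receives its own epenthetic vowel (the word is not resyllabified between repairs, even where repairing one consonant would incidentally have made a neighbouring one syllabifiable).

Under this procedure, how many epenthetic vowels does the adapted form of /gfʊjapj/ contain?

3

The unsyllabifiable consonants are /g/, /p/, /j/; each receives one epenthetic vowel.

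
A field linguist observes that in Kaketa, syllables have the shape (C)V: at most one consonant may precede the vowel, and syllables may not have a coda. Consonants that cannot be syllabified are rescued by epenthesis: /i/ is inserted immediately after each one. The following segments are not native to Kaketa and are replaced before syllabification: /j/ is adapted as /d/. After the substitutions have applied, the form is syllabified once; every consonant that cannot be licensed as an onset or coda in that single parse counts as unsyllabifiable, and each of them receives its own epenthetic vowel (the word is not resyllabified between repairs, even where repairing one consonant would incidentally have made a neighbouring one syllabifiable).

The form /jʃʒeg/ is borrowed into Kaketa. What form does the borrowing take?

diʃiʒegi

Substitution: /j/ → /d/, giving /dʃʒeg/.
Syllabifying with onset maximization leaves /d/, /ʃ/, /g/ stranded (no codas are permitted; onsets are limited to one consonant).
Each unlicensed consonant becomes the onset of a new syllable: /d/ → /di/, /ʃ/ → /ʃi/, /g/ → /gi/.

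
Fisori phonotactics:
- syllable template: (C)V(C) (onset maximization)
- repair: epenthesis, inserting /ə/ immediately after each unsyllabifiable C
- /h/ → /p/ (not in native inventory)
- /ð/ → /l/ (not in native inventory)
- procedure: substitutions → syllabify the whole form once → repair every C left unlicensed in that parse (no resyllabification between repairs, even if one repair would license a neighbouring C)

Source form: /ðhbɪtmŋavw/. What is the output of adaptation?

Substitution: /ð/ → /l/, /h/ → /p/, giving /lpbɪtmŋavw/.
Syllabifying with onset maximization leaves /l/, /p/, /m/, /w/ stranded (at most one coda consonant is licensed; onsets are limited to one consonant).
Epenthesis after each stranded consonant: /l/ → /lə/, /p/ → /pə/, /m/ → /mə/, /w/ → /wə/.

ləpəbɪtməŋavwə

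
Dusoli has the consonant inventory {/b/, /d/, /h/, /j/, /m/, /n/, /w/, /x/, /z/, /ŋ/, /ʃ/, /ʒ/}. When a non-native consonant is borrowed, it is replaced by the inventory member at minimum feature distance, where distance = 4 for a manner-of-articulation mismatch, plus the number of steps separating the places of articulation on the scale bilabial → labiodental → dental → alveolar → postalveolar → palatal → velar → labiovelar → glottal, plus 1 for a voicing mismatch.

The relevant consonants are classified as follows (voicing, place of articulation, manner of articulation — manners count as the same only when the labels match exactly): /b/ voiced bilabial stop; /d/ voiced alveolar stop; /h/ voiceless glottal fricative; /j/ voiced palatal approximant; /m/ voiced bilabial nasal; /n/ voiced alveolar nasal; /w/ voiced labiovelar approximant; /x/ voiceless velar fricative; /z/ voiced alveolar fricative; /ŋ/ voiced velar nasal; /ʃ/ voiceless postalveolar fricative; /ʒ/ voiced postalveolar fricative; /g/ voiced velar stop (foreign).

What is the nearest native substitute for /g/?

d

/d/ is closest: same manner (stop), place distance 3 (velar→alveolar), same voicing; total 3. Next closest is /ŋ/ at distance 4.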